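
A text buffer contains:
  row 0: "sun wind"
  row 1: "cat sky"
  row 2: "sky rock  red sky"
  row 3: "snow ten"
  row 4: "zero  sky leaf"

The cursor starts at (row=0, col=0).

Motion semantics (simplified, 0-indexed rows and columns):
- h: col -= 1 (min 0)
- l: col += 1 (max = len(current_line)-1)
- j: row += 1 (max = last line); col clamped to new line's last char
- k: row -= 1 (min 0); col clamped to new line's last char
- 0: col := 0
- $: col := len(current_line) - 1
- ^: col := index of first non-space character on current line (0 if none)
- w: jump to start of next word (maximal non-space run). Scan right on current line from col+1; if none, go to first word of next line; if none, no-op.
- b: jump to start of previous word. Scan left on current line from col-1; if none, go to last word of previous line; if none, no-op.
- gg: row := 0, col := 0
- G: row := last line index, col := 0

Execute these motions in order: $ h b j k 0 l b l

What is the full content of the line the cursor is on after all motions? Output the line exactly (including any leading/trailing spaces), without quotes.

After 1 ($): row=0 col=7 char='d'
After 2 (h): row=0 col=6 char='n'
After 3 (b): row=0 col=4 char='w'
After 4 (j): row=1 col=4 char='s'
After 5 (k): row=0 col=4 char='w'
After 6 (0): row=0 col=0 char='s'
After 7 (l): row=0 col=1 char='u'
After 8 (b): row=0 col=0 char='s'
After 9 (l): row=0 col=1 char='u'

Answer: sun wind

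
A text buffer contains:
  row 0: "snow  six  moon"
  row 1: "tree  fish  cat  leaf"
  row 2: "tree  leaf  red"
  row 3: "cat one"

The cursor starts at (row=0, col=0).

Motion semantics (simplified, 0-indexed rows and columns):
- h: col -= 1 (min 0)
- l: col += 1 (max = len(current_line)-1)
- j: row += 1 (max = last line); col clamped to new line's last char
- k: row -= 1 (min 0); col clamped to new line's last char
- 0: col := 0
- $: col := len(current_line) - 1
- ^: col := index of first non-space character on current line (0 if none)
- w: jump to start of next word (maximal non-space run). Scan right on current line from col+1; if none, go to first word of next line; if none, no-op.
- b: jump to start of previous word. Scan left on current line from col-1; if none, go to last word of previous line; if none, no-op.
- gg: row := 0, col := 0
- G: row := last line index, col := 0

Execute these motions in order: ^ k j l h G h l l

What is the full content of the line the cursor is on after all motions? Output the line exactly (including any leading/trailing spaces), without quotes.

After 1 (^): row=0 col=0 char='s'
After 2 (k): row=0 col=0 char='s'
After 3 (j): row=1 col=0 char='t'
After 4 (l): row=1 col=1 char='r'
After 5 (h): row=1 col=0 char='t'
After 6 (G): row=3 col=0 char='c'
After 7 (h): row=3 col=0 char='c'
After 8 (l): row=3 col=1 char='a'
After 9 (l): row=3 col=2 char='t'

Answer: cat one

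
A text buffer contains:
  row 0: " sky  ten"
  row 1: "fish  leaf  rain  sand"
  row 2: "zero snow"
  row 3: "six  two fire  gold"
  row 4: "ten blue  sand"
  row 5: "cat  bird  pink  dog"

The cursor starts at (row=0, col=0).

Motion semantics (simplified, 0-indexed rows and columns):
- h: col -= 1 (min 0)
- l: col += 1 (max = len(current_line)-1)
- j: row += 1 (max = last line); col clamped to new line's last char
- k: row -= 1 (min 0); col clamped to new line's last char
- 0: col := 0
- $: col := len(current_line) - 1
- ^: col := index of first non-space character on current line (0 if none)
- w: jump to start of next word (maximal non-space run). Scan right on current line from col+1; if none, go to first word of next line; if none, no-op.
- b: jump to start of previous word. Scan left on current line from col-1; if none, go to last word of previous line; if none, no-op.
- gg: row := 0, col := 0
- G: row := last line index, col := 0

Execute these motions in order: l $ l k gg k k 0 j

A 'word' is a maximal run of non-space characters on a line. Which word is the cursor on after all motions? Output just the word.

After 1 (l): row=0 col=1 char='s'
After 2 ($): row=0 col=8 char='n'
After 3 (l): row=0 col=8 char='n'
After 4 (k): row=0 col=8 char='n'
After 5 (gg): row=0 col=0 char='_'
After 6 (k): row=0 col=0 char='_'
After 7 (k): row=0 col=0 char='_'
After 8 (0): row=0 col=0 char='_'
After 9 (j): row=1 col=0 char='f'

Answer: fish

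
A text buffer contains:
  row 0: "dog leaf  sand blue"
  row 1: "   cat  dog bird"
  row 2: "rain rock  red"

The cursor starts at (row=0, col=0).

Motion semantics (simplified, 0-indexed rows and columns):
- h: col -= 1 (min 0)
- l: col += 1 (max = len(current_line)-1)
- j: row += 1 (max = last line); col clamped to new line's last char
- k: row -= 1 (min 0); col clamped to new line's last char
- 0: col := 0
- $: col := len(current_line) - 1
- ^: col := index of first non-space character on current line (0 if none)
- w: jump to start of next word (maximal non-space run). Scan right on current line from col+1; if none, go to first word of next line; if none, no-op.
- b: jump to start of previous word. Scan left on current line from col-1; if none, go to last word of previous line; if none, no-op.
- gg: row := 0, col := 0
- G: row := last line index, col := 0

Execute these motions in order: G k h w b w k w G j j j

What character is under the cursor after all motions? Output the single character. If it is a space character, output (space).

Answer: r

Derivation:
After 1 (G): row=2 col=0 char='r'
After 2 (k): row=1 col=0 char='_'
After 3 (h): row=1 col=0 char='_'
After 4 (w): row=1 col=3 char='c'
After 5 (b): row=0 col=15 char='b'
After 6 (w): row=1 col=3 char='c'
After 7 (k): row=0 col=3 char='_'
After 8 (w): row=0 col=4 char='l'
After 9 (G): row=2 col=0 char='r'
After 10 (j): row=2 col=0 char='r'
After 11 (j): row=2 col=0 char='r'
After 12 (j): row=2 col=0 char='r'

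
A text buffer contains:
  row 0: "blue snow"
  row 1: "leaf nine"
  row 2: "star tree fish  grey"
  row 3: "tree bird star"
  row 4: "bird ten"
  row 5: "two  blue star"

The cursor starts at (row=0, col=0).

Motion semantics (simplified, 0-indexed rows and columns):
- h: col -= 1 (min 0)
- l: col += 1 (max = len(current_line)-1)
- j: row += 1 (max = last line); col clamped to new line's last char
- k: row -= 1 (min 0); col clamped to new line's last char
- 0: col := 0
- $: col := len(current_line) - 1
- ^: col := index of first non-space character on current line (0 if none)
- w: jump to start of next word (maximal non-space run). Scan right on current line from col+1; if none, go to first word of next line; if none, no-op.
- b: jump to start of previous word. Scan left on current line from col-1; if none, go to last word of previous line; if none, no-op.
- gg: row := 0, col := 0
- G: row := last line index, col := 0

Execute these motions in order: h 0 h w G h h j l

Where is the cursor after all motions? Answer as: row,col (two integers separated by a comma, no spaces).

After 1 (h): row=0 col=0 char='b'
After 2 (0): row=0 col=0 char='b'
After 3 (h): row=0 col=0 char='b'
After 4 (w): row=0 col=5 char='s'
After 5 (G): row=5 col=0 char='t'
After 6 (h): row=5 col=0 char='t'
After 7 (h): row=5 col=0 char='t'
After 8 (j): row=5 col=0 char='t'
After 9 (l): row=5 col=1 char='w'

Answer: 5,1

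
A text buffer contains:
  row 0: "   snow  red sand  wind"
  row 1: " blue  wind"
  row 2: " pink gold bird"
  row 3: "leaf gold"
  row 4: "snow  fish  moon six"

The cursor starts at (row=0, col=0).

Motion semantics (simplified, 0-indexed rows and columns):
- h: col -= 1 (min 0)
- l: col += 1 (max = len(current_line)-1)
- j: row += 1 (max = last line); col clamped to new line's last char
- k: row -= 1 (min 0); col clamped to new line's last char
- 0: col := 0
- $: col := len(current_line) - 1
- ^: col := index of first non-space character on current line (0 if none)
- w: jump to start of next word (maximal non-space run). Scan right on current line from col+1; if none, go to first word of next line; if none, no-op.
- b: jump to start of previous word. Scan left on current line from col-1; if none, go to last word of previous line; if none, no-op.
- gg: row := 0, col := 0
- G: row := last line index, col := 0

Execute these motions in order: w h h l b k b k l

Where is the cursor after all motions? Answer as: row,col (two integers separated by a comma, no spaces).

After 1 (w): row=0 col=3 char='s'
After 2 (h): row=0 col=2 char='_'
After 3 (h): row=0 col=1 char='_'
After 4 (l): row=0 col=2 char='_'
After 5 (b): row=0 col=2 char='_'
After 6 (k): row=0 col=2 char='_'
After 7 (b): row=0 col=2 char='_'
After 8 (k): row=0 col=2 char='_'
After 9 (l): row=0 col=3 char='s'

Answer: 0,3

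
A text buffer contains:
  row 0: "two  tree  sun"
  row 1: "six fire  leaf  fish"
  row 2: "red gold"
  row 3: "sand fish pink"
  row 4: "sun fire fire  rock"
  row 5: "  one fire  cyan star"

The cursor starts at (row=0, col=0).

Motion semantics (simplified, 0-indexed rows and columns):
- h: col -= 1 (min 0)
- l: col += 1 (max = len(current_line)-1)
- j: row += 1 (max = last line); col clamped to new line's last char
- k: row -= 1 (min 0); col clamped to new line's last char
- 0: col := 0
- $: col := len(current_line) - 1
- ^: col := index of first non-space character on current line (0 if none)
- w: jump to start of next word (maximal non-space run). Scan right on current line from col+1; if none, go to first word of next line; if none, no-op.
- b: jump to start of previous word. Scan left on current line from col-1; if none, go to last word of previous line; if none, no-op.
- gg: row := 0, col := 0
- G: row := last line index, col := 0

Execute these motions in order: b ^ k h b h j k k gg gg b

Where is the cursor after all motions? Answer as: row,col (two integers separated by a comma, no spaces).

After 1 (b): row=0 col=0 char='t'
After 2 (^): row=0 col=0 char='t'
After 3 (k): row=0 col=0 char='t'
After 4 (h): row=0 col=0 char='t'
After 5 (b): row=0 col=0 char='t'
After 6 (h): row=0 col=0 char='t'
After 7 (j): row=1 col=0 char='s'
After 8 (k): row=0 col=0 char='t'
After 9 (k): row=0 col=0 char='t'
After 10 (gg): row=0 col=0 char='t'
After 11 (gg): row=0 col=0 char='t'
After 12 (b): row=0 col=0 char='t'

Answer: 0,0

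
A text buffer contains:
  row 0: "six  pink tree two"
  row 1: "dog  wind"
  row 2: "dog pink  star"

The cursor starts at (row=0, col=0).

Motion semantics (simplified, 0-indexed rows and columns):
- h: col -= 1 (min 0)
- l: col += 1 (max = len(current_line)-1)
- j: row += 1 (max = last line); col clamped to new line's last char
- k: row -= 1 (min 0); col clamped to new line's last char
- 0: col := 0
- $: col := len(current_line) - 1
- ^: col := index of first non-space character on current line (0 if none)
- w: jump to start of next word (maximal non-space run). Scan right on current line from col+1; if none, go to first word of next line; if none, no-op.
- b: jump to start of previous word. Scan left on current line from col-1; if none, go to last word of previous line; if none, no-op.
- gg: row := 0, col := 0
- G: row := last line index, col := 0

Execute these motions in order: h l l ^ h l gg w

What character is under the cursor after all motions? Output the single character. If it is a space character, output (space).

After 1 (h): row=0 col=0 char='s'
After 2 (l): row=0 col=1 char='i'
After 3 (l): row=0 col=2 char='x'
After 4 (^): row=0 col=0 char='s'
After 5 (h): row=0 col=0 char='s'
After 6 (l): row=0 col=1 char='i'
After 7 (gg): row=0 col=0 char='s'
After 8 (w): row=0 col=5 char='p'

Answer: p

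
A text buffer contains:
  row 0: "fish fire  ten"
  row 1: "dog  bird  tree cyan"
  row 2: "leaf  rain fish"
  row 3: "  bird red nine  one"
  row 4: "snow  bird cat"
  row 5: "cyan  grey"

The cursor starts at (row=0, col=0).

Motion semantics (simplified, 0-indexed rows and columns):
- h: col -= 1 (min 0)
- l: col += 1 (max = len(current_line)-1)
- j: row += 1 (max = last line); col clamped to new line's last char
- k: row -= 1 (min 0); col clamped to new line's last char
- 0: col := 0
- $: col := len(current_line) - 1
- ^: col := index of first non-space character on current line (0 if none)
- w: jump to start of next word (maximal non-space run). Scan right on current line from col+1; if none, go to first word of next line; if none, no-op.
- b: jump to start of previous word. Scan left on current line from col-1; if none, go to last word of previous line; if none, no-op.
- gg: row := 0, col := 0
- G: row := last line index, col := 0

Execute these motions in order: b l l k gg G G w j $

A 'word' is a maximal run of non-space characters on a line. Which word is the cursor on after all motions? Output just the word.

After 1 (b): row=0 col=0 char='f'
After 2 (l): row=0 col=1 char='i'
After 3 (l): row=0 col=2 char='s'
After 4 (k): row=0 col=2 char='s'
After 5 (gg): row=0 col=0 char='f'
After 6 (G): row=5 col=0 char='c'
After 7 (G): row=5 col=0 char='c'
After 8 (w): row=5 col=6 char='g'
After 9 (j): row=5 col=6 char='g'
After 10 ($): row=5 col=9 char='y'

Answer: grey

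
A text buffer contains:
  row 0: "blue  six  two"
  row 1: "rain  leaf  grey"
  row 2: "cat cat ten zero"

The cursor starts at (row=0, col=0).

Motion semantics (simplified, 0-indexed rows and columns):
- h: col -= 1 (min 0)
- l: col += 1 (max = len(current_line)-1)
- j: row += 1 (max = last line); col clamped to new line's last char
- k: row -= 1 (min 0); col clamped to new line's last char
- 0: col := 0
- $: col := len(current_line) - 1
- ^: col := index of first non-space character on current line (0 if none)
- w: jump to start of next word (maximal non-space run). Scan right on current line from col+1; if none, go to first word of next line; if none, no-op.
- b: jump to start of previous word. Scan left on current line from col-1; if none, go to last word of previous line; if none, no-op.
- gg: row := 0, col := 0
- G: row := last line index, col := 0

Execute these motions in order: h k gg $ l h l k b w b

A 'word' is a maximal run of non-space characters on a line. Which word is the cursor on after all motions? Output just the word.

After 1 (h): row=0 col=0 char='b'
After 2 (k): row=0 col=0 char='b'
After 3 (gg): row=0 col=0 char='b'
After 4 ($): row=0 col=13 char='o'
After 5 (l): row=0 col=13 char='o'
After 6 (h): row=0 col=12 char='w'
After 7 (l): row=0 col=13 char='o'
After 8 (k): row=0 col=13 char='o'
After 9 (b): row=0 col=11 char='t'
After 10 (w): row=1 col=0 char='r'
After 11 (b): row=0 col=11 char='t'

Answer: two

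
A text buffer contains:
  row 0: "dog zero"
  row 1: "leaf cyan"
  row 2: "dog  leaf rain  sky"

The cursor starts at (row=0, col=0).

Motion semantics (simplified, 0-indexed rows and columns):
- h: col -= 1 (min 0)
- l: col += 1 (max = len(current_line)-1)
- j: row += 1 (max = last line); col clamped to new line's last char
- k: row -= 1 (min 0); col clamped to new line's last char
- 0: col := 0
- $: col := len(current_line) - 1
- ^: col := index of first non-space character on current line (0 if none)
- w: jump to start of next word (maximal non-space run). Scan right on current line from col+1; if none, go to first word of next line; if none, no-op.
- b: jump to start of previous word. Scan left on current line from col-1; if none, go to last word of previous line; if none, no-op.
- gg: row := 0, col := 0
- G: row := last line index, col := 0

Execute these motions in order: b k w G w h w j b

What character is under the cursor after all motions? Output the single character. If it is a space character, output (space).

After 1 (b): row=0 col=0 char='d'
After 2 (k): row=0 col=0 char='d'
After 3 (w): row=0 col=4 char='z'
After 4 (G): row=2 col=0 char='d'
After 5 (w): row=2 col=5 char='l'
After 6 (h): row=2 col=4 char='_'
After 7 (w): row=2 col=5 char='l'
After 8 (j): row=2 col=5 char='l'
After 9 (b): row=2 col=0 char='d'

Answer: d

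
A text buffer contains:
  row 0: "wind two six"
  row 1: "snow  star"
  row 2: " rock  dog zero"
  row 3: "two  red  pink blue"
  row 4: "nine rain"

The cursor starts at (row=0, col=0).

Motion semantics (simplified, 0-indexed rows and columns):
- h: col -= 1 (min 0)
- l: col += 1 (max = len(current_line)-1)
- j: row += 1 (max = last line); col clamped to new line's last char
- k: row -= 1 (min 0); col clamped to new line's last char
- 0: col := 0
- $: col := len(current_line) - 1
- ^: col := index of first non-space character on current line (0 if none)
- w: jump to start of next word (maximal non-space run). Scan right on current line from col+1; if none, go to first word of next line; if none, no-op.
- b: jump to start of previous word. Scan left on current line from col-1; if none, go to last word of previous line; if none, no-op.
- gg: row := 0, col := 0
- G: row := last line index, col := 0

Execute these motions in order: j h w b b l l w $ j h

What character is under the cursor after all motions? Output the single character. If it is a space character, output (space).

After 1 (j): row=1 col=0 char='s'
After 2 (h): row=1 col=0 char='s'
After 3 (w): row=1 col=6 char='s'
After 4 (b): row=1 col=0 char='s'
After 5 (b): row=0 col=9 char='s'
After 6 (l): row=0 col=10 char='i'
After 7 (l): row=0 col=11 char='x'
After 8 (w): row=1 col=0 char='s'
After 9 ($): row=1 col=9 char='r'
After 10 (j): row=2 col=9 char='g'
After 11 (h): row=2 col=8 char='o'

Answer: o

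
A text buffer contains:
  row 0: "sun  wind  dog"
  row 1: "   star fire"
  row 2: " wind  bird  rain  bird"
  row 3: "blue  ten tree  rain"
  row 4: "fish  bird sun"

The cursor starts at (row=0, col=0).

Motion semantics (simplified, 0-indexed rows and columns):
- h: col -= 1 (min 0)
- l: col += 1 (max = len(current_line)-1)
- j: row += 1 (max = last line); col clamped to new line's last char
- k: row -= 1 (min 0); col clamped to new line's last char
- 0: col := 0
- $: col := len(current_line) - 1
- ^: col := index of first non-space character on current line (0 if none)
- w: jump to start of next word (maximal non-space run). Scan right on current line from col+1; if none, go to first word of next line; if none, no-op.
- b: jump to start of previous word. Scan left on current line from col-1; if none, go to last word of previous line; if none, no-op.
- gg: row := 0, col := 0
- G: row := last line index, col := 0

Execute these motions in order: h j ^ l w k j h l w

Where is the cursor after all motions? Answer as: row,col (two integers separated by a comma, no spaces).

After 1 (h): row=0 col=0 char='s'
After 2 (j): row=1 col=0 char='_'
After 3 (^): row=1 col=3 char='s'
After 4 (l): row=1 col=4 char='t'
After 5 (w): row=1 col=8 char='f'
After 6 (k): row=0 col=8 char='d'
After 7 (j): row=1 col=8 char='f'
After 8 (h): row=1 col=7 char='_'
After 9 (l): row=1 col=8 char='f'
After 10 (w): row=2 col=1 char='w'

Answer: 2,1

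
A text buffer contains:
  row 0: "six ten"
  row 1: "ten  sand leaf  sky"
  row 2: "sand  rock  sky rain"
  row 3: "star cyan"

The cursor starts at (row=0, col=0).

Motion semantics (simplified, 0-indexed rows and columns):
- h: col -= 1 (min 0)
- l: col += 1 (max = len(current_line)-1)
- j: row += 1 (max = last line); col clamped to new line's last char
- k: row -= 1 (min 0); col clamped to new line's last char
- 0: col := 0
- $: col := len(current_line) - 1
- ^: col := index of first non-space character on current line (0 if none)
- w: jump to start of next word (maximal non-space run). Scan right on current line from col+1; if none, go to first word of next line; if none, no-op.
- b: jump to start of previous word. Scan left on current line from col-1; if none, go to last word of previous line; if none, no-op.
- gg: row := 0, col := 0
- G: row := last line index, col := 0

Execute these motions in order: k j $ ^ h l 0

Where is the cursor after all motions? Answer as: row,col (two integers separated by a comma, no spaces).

After 1 (k): row=0 col=0 char='s'
After 2 (j): row=1 col=0 char='t'
After 3 ($): row=1 col=18 char='y'
After 4 (^): row=1 col=0 char='t'
After 5 (h): row=1 col=0 char='t'
After 6 (l): row=1 col=1 char='e'
After 7 (0): row=1 col=0 char='t'

Answer: 1,0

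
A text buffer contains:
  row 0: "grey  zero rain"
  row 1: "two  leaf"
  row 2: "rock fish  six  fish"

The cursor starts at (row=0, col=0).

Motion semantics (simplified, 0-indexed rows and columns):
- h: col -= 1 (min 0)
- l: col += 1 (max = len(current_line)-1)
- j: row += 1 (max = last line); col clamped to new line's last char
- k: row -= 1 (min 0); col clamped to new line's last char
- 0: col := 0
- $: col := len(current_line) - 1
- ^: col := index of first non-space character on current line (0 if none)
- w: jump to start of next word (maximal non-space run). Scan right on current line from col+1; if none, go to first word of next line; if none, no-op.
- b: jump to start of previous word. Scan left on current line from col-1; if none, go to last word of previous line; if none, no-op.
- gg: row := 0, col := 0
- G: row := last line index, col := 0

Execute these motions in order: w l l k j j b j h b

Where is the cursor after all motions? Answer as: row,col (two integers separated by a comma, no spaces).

After 1 (w): row=0 col=6 char='z'
After 2 (l): row=0 col=7 char='e'
After 3 (l): row=0 col=8 char='r'
After 4 (k): row=0 col=8 char='r'
After 5 (j): row=1 col=8 char='f'
After 6 (j): row=2 col=8 char='h'
After 7 (b): row=2 col=5 char='f'
After 8 (j): row=2 col=5 char='f'
After 9 (h): row=2 col=4 char='_'
After 10 (b): row=2 col=0 char='r'

Answer: 2,0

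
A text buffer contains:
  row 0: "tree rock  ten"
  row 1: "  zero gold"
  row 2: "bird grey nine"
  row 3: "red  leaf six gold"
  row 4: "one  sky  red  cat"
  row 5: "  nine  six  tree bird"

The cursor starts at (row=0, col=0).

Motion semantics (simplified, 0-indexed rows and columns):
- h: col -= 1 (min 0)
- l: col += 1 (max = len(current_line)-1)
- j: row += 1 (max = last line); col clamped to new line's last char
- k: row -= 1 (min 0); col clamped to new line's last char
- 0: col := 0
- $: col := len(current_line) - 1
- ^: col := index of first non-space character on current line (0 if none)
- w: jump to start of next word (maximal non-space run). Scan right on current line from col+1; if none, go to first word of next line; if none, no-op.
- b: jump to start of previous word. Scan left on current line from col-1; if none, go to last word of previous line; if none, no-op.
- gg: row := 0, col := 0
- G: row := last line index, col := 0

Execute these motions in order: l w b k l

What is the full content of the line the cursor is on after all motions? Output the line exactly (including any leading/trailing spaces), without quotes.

After 1 (l): row=0 col=1 char='r'
After 2 (w): row=0 col=5 char='r'
After 3 (b): row=0 col=0 char='t'
After 4 (k): row=0 col=0 char='t'
After 5 (l): row=0 col=1 char='r'

Answer: tree rock  ten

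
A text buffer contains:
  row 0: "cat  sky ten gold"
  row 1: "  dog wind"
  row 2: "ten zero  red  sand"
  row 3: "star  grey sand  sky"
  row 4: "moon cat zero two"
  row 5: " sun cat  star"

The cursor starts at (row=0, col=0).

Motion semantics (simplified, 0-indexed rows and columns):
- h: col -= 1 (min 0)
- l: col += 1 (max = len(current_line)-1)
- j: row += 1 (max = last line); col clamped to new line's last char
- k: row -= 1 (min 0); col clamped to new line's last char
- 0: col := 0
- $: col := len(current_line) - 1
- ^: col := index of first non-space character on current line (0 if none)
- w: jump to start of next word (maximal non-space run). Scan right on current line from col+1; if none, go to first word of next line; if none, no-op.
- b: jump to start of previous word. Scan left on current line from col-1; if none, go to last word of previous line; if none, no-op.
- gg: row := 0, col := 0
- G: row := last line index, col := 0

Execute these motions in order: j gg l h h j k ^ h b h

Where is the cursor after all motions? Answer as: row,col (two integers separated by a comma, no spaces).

After 1 (j): row=1 col=0 char='_'
After 2 (gg): row=0 col=0 char='c'
After 3 (l): row=0 col=1 char='a'
After 4 (h): row=0 col=0 char='c'
After 5 (h): row=0 col=0 char='c'
After 6 (j): row=1 col=0 char='_'
After 7 (k): row=0 col=0 char='c'
After 8 (^): row=0 col=0 char='c'
After 9 (h): row=0 col=0 char='c'
After 10 (b): row=0 col=0 char='c'
After 11 (h): row=0 col=0 char='c'

Answer: 0,0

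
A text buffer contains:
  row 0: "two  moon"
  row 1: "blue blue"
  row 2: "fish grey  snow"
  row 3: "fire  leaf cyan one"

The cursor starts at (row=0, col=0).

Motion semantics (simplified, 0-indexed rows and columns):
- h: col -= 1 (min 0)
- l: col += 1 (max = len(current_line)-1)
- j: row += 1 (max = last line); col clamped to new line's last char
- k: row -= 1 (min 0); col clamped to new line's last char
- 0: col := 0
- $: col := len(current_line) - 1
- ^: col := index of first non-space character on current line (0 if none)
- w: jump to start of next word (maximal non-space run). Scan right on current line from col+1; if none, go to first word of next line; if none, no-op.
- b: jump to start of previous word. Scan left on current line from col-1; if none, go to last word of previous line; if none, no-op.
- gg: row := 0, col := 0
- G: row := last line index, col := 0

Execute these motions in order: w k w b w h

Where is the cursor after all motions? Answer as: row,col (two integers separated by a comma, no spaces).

After 1 (w): row=0 col=5 char='m'
After 2 (k): row=0 col=5 char='m'
After 3 (w): row=1 col=0 char='b'
After 4 (b): row=0 col=5 char='m'
After 5 (w): row=1 col=0 char='b'
After 6 (h): row=1 col=0 char='b'

Answer: 1,0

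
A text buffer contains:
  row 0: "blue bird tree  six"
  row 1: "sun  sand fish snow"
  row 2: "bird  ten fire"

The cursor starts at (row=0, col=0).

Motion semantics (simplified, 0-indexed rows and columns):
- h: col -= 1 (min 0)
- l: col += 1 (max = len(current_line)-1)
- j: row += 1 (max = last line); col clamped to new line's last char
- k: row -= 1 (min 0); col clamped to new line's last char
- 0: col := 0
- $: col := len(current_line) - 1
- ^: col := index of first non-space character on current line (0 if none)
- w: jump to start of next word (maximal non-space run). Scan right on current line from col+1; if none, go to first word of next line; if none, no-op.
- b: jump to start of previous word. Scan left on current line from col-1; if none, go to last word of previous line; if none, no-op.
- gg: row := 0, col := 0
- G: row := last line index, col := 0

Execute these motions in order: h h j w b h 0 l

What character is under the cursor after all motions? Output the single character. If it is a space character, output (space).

After 1 (h): row=0 col=0 char='b'
After 2 (h): row=0 col=0 char='b'
After 3 (j): row=1 col=0 char='s'
After 4 (w): row=1 col=5 char='s'
After 5 (b): row=1 col=0 char='s'
After 6 (h): row=1 col=0 char='s'
After 7 (0): row=1 col=0 char='s'
After 8 (l): row=1 col=1 char='u'

Answer: u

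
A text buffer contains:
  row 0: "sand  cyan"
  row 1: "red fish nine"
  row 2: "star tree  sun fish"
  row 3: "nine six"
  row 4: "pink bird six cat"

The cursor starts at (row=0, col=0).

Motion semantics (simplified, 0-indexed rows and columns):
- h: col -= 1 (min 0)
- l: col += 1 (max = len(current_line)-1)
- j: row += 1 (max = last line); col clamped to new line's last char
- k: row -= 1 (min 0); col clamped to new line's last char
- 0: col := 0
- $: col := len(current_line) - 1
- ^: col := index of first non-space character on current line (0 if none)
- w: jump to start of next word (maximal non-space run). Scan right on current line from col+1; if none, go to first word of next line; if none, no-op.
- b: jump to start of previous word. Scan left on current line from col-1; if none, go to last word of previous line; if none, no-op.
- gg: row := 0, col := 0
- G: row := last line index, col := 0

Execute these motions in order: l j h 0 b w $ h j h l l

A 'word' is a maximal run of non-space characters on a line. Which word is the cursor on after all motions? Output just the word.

After 1 (l): row=0 col=1 char='a'
After 2 (j): row=1 col=1 char='e'
After 3 (h): row=1 col=0 char='r'
After 4 (0): row=1 col=0 char='r'
After 5 (b): row=0 col=6 char='c'
After 6 (w): row=1 col=0 char='r'
After 7 ($): row=1 col=12 char='e'
After 8 (h): row=1 col=11 char='n'
After 9 (j): row=2 col=11 char='s'
After 10 (h): row=2 col=10 char='_'
After 11 (l): row=2 col=11 char='s'
After 12 (l): row=2 col=12 char='u'

Answer: sun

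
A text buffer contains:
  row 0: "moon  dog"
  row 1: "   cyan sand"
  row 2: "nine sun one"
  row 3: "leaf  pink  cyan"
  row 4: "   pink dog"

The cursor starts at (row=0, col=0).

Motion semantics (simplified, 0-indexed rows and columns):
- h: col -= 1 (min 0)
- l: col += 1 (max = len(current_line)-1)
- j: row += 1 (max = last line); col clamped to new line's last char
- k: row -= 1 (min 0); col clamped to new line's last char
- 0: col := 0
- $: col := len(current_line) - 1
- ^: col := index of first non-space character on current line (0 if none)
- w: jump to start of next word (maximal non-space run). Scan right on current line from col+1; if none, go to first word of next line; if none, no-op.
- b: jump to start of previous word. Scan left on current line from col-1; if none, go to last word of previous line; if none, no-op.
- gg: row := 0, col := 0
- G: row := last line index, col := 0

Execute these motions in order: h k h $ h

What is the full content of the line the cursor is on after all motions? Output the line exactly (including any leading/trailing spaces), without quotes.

Answer: moon  dog

Derivation:
After 1 (h): row=0 col=0 char='m'
After 2 (k): row=0 col=0 char='m'
After 3 (h): row=0 col=0 char='m'
After 4 ($): row=0 col=8 char='g'
After 5 (h): row=0 col=7 char='o'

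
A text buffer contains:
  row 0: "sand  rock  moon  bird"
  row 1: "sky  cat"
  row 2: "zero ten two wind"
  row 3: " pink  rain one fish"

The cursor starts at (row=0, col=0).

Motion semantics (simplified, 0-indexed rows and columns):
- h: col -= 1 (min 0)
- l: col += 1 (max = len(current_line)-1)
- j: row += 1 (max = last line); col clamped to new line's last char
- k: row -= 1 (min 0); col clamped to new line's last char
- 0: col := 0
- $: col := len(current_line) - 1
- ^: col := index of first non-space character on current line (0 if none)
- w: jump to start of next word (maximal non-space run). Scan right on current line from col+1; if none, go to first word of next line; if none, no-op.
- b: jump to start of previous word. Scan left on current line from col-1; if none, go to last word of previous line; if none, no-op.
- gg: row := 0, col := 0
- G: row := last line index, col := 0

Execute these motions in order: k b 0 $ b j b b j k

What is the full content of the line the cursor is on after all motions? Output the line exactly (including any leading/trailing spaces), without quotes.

Answer: sky  cat

Derivation:
After 1 (k): row=0 col=0 char='s'
After 2 (b): row=0 col=0 char='s'
After 3 (0): row=0 col=0 char='s'
After 4 ($): row=0 col=21 char='d'
After 5 (b): row=0 col=18 char='b'
After 6 (j): row=1 col=7 char='t'
After 7 (b): row=1 col=5 char='c'
After 8 (b): row=1 col=0 char='s'
After 9 (j): row=2 col=0 char='z'
After 10 (k): row=1 col=0 char='s'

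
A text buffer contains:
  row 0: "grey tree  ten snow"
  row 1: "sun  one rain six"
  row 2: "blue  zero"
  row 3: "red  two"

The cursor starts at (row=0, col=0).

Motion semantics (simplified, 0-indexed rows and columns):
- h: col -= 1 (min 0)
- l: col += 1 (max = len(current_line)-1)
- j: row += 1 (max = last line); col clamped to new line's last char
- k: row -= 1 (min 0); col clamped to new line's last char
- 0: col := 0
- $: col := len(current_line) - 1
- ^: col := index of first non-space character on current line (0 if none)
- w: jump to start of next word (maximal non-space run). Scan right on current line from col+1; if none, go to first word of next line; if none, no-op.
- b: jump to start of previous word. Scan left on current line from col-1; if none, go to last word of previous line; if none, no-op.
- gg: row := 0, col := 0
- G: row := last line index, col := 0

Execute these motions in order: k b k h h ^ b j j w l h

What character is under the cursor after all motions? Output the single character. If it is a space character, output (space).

Answer: z

Derivation:
After 1 (k): row=0 col=0 char='g'
After 2 (b): row=0 col=0 char='g'
After 3 (k): row=0 col=0 char='g'
After 4 (h): row=0 col=0 char='g'
After 5 (h): row=0 col=0 char='g'
After 6 (^): row=0 col=0 char='g'
After 7 (b): row=0 col=0 char='g'
After 8 (j): row=1 col=0 char='s'
After 9 (j): row=2 col=0 char='b'
After 10 (w): row=2 col=6 char='z'
After 11 (l): row=2 col=7 char='e'
After 12 (h): row=2 col=6 char='z'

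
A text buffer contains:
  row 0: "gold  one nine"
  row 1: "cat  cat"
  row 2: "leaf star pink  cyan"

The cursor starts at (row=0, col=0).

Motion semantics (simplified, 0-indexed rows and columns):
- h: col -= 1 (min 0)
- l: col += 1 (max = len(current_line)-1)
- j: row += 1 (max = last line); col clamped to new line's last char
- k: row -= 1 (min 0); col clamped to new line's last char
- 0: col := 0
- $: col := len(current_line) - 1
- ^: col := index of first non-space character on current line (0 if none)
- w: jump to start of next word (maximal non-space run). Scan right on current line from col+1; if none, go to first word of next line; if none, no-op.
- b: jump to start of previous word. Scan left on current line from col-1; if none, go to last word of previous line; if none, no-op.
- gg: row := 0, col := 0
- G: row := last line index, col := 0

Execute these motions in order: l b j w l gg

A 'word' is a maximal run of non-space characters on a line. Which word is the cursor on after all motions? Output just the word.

Answer: gold

Derivation:
After 1 (l): row=0 col=1 char='o'
After 2 (b): row=0 col=0 char='g'
After 3 (j): row=1 col=0 char='c'
After 4 (w): row=1 col=5 char='c'
After 5 (l): row=1 col=6 char='a'
After 6 (gg): row=0 col=0 char='g'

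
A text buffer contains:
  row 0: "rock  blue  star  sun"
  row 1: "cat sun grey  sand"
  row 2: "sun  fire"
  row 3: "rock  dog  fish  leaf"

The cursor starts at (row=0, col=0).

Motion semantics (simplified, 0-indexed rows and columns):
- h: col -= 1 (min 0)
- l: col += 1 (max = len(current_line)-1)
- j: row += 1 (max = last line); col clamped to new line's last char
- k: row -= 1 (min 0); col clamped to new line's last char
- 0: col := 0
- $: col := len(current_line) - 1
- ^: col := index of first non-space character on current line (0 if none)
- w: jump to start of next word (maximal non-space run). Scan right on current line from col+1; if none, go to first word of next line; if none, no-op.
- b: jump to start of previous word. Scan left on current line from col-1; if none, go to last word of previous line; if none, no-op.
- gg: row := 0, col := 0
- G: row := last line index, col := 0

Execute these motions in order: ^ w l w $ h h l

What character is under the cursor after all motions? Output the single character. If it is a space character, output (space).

Answer: u

Derivation:
After 1 (^): row=0 col=0 char='r'
After 2 (w): row=0 col=6 char='b'
After 3 (l): row=0 col=7 char='l'
After 4 (w): row=0 col=12 char='s'
After 5 ($): row=0 col=20 char='n'
After 6 (h): row=0 col=19 char='u'
After 7 (h): row=0 col=18 char='s'
After 8 (l): row=0 col=19 char='u'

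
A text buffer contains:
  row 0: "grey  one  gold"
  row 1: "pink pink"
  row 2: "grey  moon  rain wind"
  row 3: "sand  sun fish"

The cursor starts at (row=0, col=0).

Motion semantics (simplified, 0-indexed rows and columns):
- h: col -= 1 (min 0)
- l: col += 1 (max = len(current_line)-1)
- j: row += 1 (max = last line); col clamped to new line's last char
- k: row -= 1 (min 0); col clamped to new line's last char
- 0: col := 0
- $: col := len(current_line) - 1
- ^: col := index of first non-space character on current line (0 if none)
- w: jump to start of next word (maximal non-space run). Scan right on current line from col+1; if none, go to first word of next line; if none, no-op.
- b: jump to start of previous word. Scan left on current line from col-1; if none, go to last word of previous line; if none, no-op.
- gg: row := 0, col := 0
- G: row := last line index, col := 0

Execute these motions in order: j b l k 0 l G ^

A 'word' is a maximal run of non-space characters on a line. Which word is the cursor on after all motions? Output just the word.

Answer: sand

Derivation:
After 1 (j): row=1 col=0 char='p'
After 2 (b): row=0 col=11 char='g'
After 3 (l): row=0 col=12 char='o'
After 4 (k): row=0 col=12 char='o'
After 5 (0): row=0 col=0 char='g'
After 6 (l): row=0 col=1 char='r'
After 7 (G): row=3 col=0 char='s'
After 8 (^): row=3 col=0 char='s'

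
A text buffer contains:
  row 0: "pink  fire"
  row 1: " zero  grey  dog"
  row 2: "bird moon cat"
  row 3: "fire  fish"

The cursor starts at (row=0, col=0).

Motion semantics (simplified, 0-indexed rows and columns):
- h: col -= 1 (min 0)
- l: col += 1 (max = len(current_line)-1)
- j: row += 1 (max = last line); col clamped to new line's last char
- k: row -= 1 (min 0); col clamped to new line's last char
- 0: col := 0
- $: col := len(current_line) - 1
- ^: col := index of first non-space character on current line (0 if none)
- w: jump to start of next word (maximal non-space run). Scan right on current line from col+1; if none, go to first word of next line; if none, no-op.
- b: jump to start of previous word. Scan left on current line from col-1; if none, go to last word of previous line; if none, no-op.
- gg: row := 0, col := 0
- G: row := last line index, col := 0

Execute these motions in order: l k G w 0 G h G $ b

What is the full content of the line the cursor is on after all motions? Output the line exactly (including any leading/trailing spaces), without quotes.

After 1 (l): row=0 col=1 char='i'
After 2 (k): row=0 col=1 char='i'
After 3 (G): row=3 col=0 char='f'
After 4 (w): row=3 col=6 char='f'
After 5 (0): row=3 col=0 char='f'
After 6 (G): row=3 col=0 char='f'
After 7 (h): row=3 col=0 char='f'
After 8 (G): row=3 col=0 char='f'
After 9 ($): row=3 col=9 char='h'
After 10 (b): row=3 col=6 char='f'

Answer: fire  fish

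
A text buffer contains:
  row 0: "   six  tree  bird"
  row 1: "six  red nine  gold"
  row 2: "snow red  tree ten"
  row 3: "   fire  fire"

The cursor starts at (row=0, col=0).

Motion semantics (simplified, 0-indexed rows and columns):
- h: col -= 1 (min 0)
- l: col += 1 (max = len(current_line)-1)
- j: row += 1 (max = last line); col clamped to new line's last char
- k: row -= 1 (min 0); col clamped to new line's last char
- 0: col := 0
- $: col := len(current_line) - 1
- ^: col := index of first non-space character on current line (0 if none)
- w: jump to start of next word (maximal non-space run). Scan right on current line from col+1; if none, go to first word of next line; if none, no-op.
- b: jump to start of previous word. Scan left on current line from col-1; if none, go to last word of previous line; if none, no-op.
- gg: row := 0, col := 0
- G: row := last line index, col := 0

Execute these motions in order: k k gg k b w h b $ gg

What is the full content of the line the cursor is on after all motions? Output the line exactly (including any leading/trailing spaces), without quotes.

After 1 (k): row=0 col=0 char='_'
After 2 (k): row=0 col=0 char='_'
After 3 (gg): row=0 col=0 char='_'
After 4 (k): row=0 col=0 char='_'
After 5 (b): row=0 col=0 char='_'
After 6 (w): row=0 col=3 char='s'
After 7 (h): row=0 col=2 char='_'
After 8 (b): row=0 col=2 char='_'
After 9 ($): row=0 col=17 char='d'
After 10 (gg): row=0 col=0 char='_'

Answer:    six  tree  bird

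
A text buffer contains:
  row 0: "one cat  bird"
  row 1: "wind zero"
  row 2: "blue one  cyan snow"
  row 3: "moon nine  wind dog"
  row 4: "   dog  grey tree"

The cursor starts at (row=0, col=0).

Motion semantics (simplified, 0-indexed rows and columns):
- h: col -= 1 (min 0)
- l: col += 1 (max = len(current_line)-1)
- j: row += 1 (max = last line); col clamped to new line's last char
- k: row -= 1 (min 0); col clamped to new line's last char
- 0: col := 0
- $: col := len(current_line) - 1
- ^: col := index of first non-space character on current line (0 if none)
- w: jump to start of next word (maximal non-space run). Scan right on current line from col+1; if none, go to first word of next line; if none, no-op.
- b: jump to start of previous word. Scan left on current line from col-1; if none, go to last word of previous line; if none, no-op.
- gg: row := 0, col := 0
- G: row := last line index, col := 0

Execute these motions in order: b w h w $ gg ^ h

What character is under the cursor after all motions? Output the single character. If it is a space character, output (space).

After 1 (b): row=0 col=0 char='o'
After 2 (w): row=0 col=4 char='c'
After 3 (h): row=0 col=3 char='_'
After 4 (w): row=0 col=4 char='c'
After 5 ($): row=0 col=12 char='d'
After 6 (gg): row=0 col=0 char='o'
After 7 (^): row=0 col=0 char='o'
After 8 (h): row=0 col=0 char='o'

Answer: o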